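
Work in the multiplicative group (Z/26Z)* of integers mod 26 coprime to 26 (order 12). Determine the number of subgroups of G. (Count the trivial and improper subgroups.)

6

|G| = 12, so by Lagrange every subgroup order divides 12. Divisors: 1, 2, 3, 4, 6, 12.
Subgroups by order — order 1: 1; order 2: 1; order 3: 1; order 4: 1; order 6: 1; order 12: 1.
Total: 1 + 1 + 1 + 1 + 1 + 1 = 6.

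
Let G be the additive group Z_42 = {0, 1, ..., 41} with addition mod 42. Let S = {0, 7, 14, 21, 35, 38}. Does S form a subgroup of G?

38 ∈ S but its inverse 4 ∉ S, so S is not a subgroup.

No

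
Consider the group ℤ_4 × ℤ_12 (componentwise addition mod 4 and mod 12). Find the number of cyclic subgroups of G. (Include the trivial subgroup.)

20

Group the elements of G by the cyclic subgroup they generate; each cyclic subgroup of order d accounts for φ(d) elements.
Cyclic subgroups by order — order 1: 1; order 2: 3; order 3: 1; order 4: 6; order 6: 3; order 12: 6.
Total: 20.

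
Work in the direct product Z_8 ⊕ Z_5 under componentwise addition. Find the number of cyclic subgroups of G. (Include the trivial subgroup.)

Each element a generates a cyclic subgroup ⟨a⟩; distinct elements may generate the same one (a cyclic group of order d has φ(d) generators).
Cyclic subgroups by order — order 1: 1; order 2: 1; order 4: 1; order 5: 1; order 8: 1; order 10: 1; order 20: 1; order 40: 1.
Total: 8.

8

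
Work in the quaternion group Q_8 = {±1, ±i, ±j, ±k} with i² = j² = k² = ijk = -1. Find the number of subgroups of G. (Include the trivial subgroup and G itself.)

6

|G| = 8, so by Lagrange every subgroup order divides 8. Divisors: 1, 2, 4, 8.
Subgroups by order — order 1: 1; order 2: 1; order 4: 3; order 8: 1.
Total: 1 + 1 + 3 + 1 = 6.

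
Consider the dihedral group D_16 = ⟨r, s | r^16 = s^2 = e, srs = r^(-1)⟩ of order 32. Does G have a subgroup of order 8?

8 | 32. A subgroup of order 8 is {e, r^2, r^4, r^6, r^8, r^10, r^12, r^14}.

Yes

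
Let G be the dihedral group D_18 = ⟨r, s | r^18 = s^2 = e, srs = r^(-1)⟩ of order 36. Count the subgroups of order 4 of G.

9

|G| = 36 and 4 | 36, so subgroups of order 4 are possible by Lagrange.
The subgroups of order 4 are: {e, r^9, rs, r^10s}; {e, r^9, r^2s, r^11s}; {e, r^9, r^3s, r^12s}; {e, r^9, r^4s, r^13s}; … (9 in all).
So G has 9 subgroups of order 4.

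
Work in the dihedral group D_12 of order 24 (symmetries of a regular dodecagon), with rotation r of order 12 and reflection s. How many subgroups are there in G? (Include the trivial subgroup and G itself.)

34

|G| = 24, so by Lagrange every subgroup order divides 24. Divisors: 1, 2, 3, 4, 6, 8, 12, 24.
Subgroups by order — order 1: 1; order 2: 13; order 3: 1; order 4: 7; order 6: 5; order 8: 3; order 12: 3; order 24: 1.
Total: 1 + 13 + 1 + 7 + 5 + 3 + 3 + 1 = 34.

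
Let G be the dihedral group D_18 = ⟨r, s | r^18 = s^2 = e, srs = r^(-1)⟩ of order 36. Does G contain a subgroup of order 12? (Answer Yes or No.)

12 | 36. A subgroup of order 12 is {e, r^3, r^6, r^9, r^12, r^15, rs, r^4s, r^7s, r^10s, r^13s, r^16s}.

Yes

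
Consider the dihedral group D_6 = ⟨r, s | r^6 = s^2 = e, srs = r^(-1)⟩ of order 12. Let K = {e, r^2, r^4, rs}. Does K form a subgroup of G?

No

Closure fails: r^4 · rs = r^5s ∉ K. So K is not a subgroup.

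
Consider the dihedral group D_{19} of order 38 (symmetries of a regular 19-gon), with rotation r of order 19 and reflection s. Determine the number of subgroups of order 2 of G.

19

|G| = 38 and 2 | 38, so subgroups of order 2 are possible by Lagrange.
The subgroups of order 2 are: {e, r^10s}; {e, r^11s}; {e, r^12s}; {e, r^13s}; … (19 in all).
So G has 19 subgroups of order 2.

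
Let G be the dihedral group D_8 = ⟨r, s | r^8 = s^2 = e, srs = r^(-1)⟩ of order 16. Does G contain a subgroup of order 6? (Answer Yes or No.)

No

6 does not divide |G| = 16, so by Lagrange no subgroup of order 6 exists.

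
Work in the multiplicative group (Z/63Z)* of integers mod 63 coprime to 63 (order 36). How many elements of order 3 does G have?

8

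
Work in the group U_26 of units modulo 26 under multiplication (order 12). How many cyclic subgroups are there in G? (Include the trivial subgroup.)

6

Group the elements of G by the cyclic subgroup they generate; each cyclic subgroup of order d accounts for φ(d) elements.
Cyclic subgroups by order — order 1: 1; order 2: 1; order 3: 1; order 4: 1; order 6: 1; order 12: 1.
Total: 6.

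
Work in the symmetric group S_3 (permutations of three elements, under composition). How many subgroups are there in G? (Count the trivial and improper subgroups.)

6

|G| = 6, so by Lagrange every subgroup order divides 6. Divisors: 1, 2, 3, 6.
Subgroups by order — order 1: 1; order 2: 3; order 3: 1; order 6: 1.
Total: 1 + 3 + 1 + 1 = 6.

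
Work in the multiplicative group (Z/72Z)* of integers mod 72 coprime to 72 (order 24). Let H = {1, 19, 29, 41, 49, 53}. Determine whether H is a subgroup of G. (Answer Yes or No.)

49 ∈ H but its inverse 25 ∉ H, so H is not a subgroup.

No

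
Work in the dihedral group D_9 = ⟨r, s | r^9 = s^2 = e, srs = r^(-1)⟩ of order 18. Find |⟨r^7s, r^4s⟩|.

6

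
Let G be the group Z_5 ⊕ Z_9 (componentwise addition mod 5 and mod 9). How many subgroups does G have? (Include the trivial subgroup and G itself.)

|G| = 45, so by Lagrange every subgroup order divides 45. Divisors: 1, 3, 5, 9, 15, 45.
Subgroups by order — order 1: 1; order 3: 1; order 5: 1; order 9: 1; order 15: 1; order 45: 1.
Total: 1 + 1 + 1 + 1 + 1 + 1 = 6.

6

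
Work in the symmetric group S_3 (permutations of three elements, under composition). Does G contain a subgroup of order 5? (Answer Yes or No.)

5 does not divide |G| = 6, so by Lagrange no subgroup of order 5 exists.

No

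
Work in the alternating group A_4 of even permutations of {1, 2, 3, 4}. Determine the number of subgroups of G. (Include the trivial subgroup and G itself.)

10

|G| = 12, so by Lagrange every subgroup order divides 12. Divisors: 1, 2, 3, 4, 6, 12.
Subgroups by order — order 1: 1; order 2: 3; order 3: 4; order 4: 1; order 6: 0; order 12: 1.
Total: 1 + 3 + 4 + 1 + 0 + 1 = 10.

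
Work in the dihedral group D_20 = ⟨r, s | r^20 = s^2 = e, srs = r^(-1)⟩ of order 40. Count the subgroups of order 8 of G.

5

|G| = 40 and 8 | 40, so subgroups of order 8 are possible by Lagrange.
The subgroups of order 8 are: {e, r^5, r^10, r^15, s, r^5s, r^10s, r^15s}; {e, r^5, r^10, r^15, rs, r^6s, r^11s, r^16s}; {e, r^5, r^10, r^15, r^2s, r^7s, r^12s, r^17s}; {e, r^5, r^10, r^15, r^3s, r^8s, r^13s, r^18s}; … (5 in all).
So G has 5 subgroups of order 8.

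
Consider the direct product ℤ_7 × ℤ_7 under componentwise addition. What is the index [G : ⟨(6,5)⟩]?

7

|⟨(6,5)⟩| = 7 and |G| = 49.
By Lagrange, [G : H] = |G|/|H| = 49/7 = 7.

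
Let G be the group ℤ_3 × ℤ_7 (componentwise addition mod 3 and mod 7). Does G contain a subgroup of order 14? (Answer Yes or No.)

No

14 does not divide |G| = 21, so by Lagrange no subgroup of order 14 exists.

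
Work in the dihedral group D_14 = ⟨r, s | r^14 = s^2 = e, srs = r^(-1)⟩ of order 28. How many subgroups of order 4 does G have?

7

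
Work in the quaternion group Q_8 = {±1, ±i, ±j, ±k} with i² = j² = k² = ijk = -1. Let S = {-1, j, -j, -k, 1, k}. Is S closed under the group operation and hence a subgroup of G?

|S| = 6 does not divide |G| = 8, so by Lagrange S is not a subgroup.

No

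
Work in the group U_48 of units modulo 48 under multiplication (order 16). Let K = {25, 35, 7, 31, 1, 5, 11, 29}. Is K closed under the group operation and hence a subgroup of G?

|K| = 8 divides |G| = 16, consistent with Lagrange.
K contains the identity, every element's inverse is in K, and K is closed under ·: it is a subgroup.

Yes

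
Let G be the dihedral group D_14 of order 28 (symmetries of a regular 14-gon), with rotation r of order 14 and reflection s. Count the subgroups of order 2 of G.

15

|G| = 28 and 2 | 28, so subgroups of order 2 are possible by Lagrange.
The subgroups of order 2 are: {e, r^10s}; {e, r^11s}; {e, r^12s}; {e, r^13s}; … (15 in all).
So G has 15 subgroups of order 2.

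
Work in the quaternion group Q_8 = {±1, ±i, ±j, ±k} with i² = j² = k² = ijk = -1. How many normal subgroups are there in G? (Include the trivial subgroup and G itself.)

G has 6 subgroups. Checking conjugation-invariance by order — order 1: 1/1 normal; order 2: 1/1 normal; order 4: 3/3 normal; order 8: 1/1 normal.
Total normal subgroups: 6.

6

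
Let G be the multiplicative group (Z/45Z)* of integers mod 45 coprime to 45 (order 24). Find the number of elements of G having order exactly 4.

4

The elements of order 4 are: 8, 17, 28, 37.
That's 4.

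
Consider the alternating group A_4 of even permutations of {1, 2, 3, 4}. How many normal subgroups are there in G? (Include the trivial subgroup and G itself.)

G has 10 subgroups. Checking conjugation-invariance by order — order 1: 1/1 normal; order 2: 0/3 normal; order 3: 0/4 normal; order 4: 1/1 normal; order 12: 1/1 normal.
Total normal subgroups: 3.

3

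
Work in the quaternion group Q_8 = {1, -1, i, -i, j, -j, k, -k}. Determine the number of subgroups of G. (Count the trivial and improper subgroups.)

|G| = 8, so by Lagrange every subgroup order divides 8. Divisors: 1, 2, 4, 8.
Subgroups by order — order 1: 1; order 2: 1; order 4: 3; order 8: 1.
Total: 1 + 1 + 3 + 1 = 6.

6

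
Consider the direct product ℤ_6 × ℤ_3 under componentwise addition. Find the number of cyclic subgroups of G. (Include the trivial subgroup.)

10

A cyclic subgroup of order d is generated by each of its φ(d) elements of order d, so the cyclic subgroups of order d number (#elements of order d)/φ(d).
Cyclic subgroups by order — order 1: 1; order 2: 1; order 3: 4; order 6: 4.
Total: 10.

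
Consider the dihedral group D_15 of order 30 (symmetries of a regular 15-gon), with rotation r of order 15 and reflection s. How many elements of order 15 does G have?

8

The elements of order 15 are: r, r^2, r^4, r^7, r^8, r^11, r^13, r^14.
That's 8.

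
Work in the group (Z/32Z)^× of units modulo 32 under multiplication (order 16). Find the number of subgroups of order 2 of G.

|G| = 16 and 2 | 16, so subgroups of order 2 are possible by Lagrange.
The subgroups of order 2 are: {1, 15}; {1, 17}; {1, 31}.
So G has 3 subgroups of order 2.

3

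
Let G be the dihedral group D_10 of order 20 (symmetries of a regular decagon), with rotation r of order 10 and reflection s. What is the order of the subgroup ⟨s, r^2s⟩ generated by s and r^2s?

10

|⟨s⟩| = 2 and |⟨r^2s⟩| = 2, so |H| is a multiple of lcm(2, 2) = 2 and divides |G| = 20.
Closing under the operation: H = {e, r^2, r^4, r^6, r^8, s, r^2s, r^4s, r^6s, r^8s}, so |H| = 10.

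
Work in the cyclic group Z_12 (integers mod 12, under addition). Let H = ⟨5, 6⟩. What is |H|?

12

|⟨5⟩| = 12 and |⟨6⟩| = 2, so |H| is a multiple of lcm(12, 2) = 12 and divides |G| = 12.
Closing {5, 6} under the group operation gives all of G, so |H| = 12.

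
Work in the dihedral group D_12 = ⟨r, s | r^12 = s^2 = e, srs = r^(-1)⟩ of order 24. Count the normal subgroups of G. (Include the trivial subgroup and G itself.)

9

G has 34 subgroups. Checking conjugation-invariance by order — order 1: 1/1 normal; order 2: 1/13 normal; order 3: 1/1 normal; order 4: 1/7 normal; order 6: 1/5 normal; order 8: 0/3 normal; order 12: 3/3 normal; order 24: 1/1 normal.
Total normal subgroups: 9.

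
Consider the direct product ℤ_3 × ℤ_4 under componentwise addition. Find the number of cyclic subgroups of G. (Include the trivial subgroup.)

6

Group the elements of G by the cyclic subgroup they generate; each cyclic subgroup of order d accounts for φ(d) elements.
Cyclic subgroups by order — order 1: 1; order 2: 1; order 3: 1; order 4: 1; order 6: 1; order 12: 1.
Total: 6.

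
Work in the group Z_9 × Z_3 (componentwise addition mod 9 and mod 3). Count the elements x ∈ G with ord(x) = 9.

18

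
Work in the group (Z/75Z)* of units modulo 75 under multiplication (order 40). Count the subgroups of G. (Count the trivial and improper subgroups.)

16

|G| = 40, so by Lagrange every subgroup order divides 40. Divisors: 1, 2, 4, 5, 8, 10, 20, 40.
Subgroups by order — order 1: 1; order 2: 3; order 4: 3; order 5: 1; order 8: 1; order 10: 3; order 20: 3; order 40: 1.
Total: 1 + 3 + 3 + 1 + 1 + 3 + 3 + 1 = 16.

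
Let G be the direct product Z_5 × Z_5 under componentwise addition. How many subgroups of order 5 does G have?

|G| = 25 and 5 | 25, so subgroups of order 5 are possible by Lagrange.
The subgroups of order 5 are: {(0,0), (0,1), (0,2), (0,3), (0,4)}; {(0,0), (1,0), (2,0), (3,0), (4,0)}; {(0,0), (1,1), (2,2), (3,3), (4,4)}; {(0,0), (1,2), (2,4), (3,1), (4,3)}; … (6 in all).
So G has 6 subgroups of order 5.

6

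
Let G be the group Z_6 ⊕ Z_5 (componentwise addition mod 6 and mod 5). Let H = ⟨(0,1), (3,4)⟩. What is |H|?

10

|⟨(0,1)⟩| = 5 and |⟨(3,4)⟩| = 10, so |H| is a multiple of lcm(5, 10) = 10 and divides |G| = 30.
Closing under the operation: H = {(0,0), (0,1), (0,2), (0,3), (0,4), (3,0), (3,1), (3,2), (3,3), (3,4)}, so |H| = 10.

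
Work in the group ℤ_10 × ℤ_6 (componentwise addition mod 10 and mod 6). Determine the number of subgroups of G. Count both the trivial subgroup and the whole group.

|G| = 60, so by Lagrange every subgroup order divides 60. Divisors: 1, 2, 3, 4, 5, 6, 10, 12, 15, 20, 30, 60.
Subgroups by order — order 1: 1; order 2: 3; order 3: 1; order 4: 1; order 5: 1; order 6: 3; order 10: 3; order 12: 1; order 15: 1; order 20: 1; order 30: 3; order 60: 1.
Total: 1 + 3 + 1 + 1 + 1 + 3 + 3 + 1 + 1 + 1 + 3 + 1 = 20.

20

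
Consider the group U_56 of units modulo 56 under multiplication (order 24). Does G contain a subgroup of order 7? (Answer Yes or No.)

7 does not divide |G| = 24, so by Lagrange no subgroup of order 7 exists.

No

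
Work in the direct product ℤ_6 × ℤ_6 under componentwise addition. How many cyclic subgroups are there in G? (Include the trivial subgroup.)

20

Each element a generates a cyclic subgroup ⟨a⟩; distinct elements may generate the same one (a cyclic group of order d has φ(d) generators).
Cyclic subgroups by order — order 1: 1; order 2: 3; order 3: 4; order 6: 12.
Total: 20.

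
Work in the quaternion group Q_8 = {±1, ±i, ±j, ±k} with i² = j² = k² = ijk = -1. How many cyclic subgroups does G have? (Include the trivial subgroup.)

5

Group the elements of G by the cyclic subgroup they generate; each cyclic subgroup of order d accounts for φ(d) elements.
Cyclic subgroups by order — order 1: 1; order 2: 1; order 4: 3.
Total: 5.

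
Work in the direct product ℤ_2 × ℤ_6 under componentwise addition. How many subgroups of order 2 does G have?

3

|G| = 12 and 2 | 12, so subgroups of order 2 are possible by Lagrange.
The subgroups of order 2 are: {(0,0), (0,3)}; {(0,0), (1,0)}; {(0,0), (1,3)}.
So G has 3 subgroups of order 2.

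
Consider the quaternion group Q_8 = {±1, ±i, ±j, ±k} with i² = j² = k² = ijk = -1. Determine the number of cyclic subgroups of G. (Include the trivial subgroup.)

Group the elements of G by the cyclic subgroup they generate; each cyclic subgroup of order d accounts for φ(d) elements.
Cyclic subgroups by order — order 1: 1; order 2: 1; order 4: 3.
Total: 5.

5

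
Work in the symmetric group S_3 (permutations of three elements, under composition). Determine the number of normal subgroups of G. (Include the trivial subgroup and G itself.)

G has 6 subgroups. Checking conjugation-invariance by order — order 1: 1/1 normal; order 2: 0/3 normal; order 3: 1/1 normal; order 6: 1/1 normal.
Total normal subgroups: 3.

3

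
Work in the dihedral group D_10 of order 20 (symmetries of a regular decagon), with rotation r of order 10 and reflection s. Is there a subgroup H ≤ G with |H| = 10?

Yes

10 | 20. A subgroup of order 10 is {e, r, r^2, r^3, r^4, r^5, r^6, r^7, r^8, r^9}.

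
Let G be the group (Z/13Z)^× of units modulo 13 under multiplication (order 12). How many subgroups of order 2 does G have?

1

|G| = 12 and 2 | 12, so subgroups of order 2 are possible by Lagrange.
The subgroups of order 2 are: {1, 12}.
So G has 1 subgroup of order 2.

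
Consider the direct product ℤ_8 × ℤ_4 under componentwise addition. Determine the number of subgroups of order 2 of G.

3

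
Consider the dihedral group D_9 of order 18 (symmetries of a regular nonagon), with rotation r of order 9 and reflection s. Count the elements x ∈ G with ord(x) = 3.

2

The elements of order 3 are: r^3, r^6.
That's 2.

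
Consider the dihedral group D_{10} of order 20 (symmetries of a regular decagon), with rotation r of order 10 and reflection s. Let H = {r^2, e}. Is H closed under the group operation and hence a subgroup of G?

r^2 ∈ H but its inverse r^8 ∉ H, so H is not a subgroup.

No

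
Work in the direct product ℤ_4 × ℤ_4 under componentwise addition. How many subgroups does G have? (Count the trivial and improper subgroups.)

|G| = 16, so by Lagrange every subgroup order divides 16. Divisors: 1, 2, 4, 8, 16.
Subgroups by order — order 1: 1; order 2: 3; order 4: 7; order 8: 3; order 16: 1.
Total: 1 + 3 + 7 + 3 + 1 = 15.

15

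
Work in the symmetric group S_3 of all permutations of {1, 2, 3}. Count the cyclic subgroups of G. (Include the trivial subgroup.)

5

A cyclic subgroup of order d is generated by each of its φ(d) elements of order d, so the cyclic subgroups of order d number (#elements of order d)/φ(d).
Cyclic subgroups by order — order 1: 1; order 2: 3; order 3: 1.
Total: 5.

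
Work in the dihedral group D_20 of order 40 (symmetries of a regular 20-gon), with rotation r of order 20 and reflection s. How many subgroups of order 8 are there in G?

5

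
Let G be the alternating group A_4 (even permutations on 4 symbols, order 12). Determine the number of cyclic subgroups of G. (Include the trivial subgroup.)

8

Each element a generates a cyclic subgroup ⟨a⟩; distinct elements may generate the same one (a cyclic group of order d has φ(d) generators).
Cyclic subgroups by order — order 1: 1; order 2: 3; order 3: 4.
Total: 8.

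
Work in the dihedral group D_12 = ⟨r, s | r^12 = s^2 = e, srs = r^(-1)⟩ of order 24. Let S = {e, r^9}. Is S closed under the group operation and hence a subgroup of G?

r^9 ∈ S but its inverse r^3 ∉ S, so S is not a subgroup.

No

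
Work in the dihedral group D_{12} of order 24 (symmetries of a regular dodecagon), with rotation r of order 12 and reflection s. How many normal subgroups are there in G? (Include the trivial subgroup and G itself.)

G has 34 subgroups. Checking conjugation-invariance by order — order 1: 1/1 normal; order 2: 1/13 normal; order 3: 1/1 normal; order 4: 1/7 normal; order 6: 1/5 normal; order 8: 0/3 normal; order 12: 3/3 normal; order 24: 1/1 normal.
Total normal subgroups: 9.

9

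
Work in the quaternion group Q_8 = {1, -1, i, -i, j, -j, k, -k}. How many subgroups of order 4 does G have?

|G| = 8 and 4 | 8, so subgroups of order 4 are possible by Lagrange.
The subgroups of order 4 are: {1, -1, i, -i}; {1, -1, j, -j}; {1, -1, k, -k}.
So G has 3 subgroups of order 4.

3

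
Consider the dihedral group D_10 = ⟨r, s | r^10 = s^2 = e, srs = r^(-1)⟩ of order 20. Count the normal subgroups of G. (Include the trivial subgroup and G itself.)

G has 22 subgroups. Checking conjugation-invariance by order — order 1: 1/1 normal; order 2: 1/11 normal; order 4: 0/5 normal; order 5: 1/1 normal; order 10: 3/3 normal; order 20: 1/1 normal.
Total normal subgroups: 7.

7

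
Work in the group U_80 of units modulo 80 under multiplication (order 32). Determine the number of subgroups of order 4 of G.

|G| = 32 and 4 | 32, so subgroups of order 4 are possible by Lagrange.
The subgroups of order 4 are: {1, 11, 41, 51}; {1, 9, 13, 37}; {1, 17, 33, 49}; {1, 19, 41, 59}; … (19 in all).
So G has 19 subgroups of order 4.

19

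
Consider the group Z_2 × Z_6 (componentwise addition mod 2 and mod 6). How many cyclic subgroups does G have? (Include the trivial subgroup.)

A cyclic subgroup of order d is generated by each of its φ(d) elements of order d, so the cyclic subgroups of order d number (#elements of order d)/φ(d).
Cyclic subgroups by order — order 1: 1; order 2: 3; order 3: 1; order 6: 3.
Total: 8.

8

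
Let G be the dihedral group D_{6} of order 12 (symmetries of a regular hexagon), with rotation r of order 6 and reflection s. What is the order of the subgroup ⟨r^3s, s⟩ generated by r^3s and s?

4

|⟨r^3s⟩| = 2 and |⟨s⟩| = 2, so |H| is a multiple of lcm(2, 2) = 2 and divides |G| = 12.
Closing under the operation: H = {e, r^3, s, r^3s}, so |H| = 4.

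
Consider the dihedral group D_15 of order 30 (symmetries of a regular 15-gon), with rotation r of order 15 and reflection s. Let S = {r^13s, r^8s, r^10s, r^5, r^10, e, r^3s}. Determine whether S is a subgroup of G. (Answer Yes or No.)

|S| = 7 does not divide |G| = 30, so by Lagrange S is not a subgroup.

No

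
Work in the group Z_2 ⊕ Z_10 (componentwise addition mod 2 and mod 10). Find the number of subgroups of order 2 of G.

|G| = 20 and 2 | 20, so subgroups of order 2 are possible by Lagrange.
The subgroups of order 2 are: {(0,0), (0,5)}; {(0,0), (1,0)}; {(0,0), (1,5)}.
So G has 3 subgroups of order 2.

3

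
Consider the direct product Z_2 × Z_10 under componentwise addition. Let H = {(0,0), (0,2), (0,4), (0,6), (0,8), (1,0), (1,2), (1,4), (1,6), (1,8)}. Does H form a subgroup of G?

|H| = 10 divides |G| = 20, consistent with Lagrange.
H contains the identity, every element's inverse is in H, and H is closed under +: it is a subgroup.
In fact H = ⟨(1,2)⟩.

Yes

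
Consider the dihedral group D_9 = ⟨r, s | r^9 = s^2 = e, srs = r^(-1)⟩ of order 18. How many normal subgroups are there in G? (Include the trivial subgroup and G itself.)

4

G has 16 subgroups. Checking conjugation-invariance by order — order 1: 1/1 normal; order 2: 0/9 normal; order 3: 1/1 normal; order 6: 0/3 normal; order 9: 1/1 normal; order 18: 1/1 normal.
Total normal subgroups: 4.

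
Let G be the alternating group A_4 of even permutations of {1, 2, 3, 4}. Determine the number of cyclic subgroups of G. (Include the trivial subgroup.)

Group the elements of G by the cyclic subgroup they generate; each cyclic subgroup of order d accounts for φ(d) elements.
Cyclic subgroups by order — order 1: 1; order 2: 3; order 3: 4.
Total: 8.

8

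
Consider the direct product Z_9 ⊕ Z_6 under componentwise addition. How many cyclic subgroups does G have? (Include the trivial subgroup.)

A cyclic subgroup of order d is generated by each of its φ(d) elements of order d, so the cyclic subgroups of order d number (#elements of order d)/φ(d).
Cyclic subgroups by order — order 1: 1; order 2: 1; order 3: 4; order 6: 4; order 9: 3; order 18: 3.
Total: 16.

16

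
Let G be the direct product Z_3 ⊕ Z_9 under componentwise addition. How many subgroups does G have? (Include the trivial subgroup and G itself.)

10

|G| = 27, so by Lagrange every subgroup order divides 27. Divisors: 1, 3, 9, 27.
Subgroups by order — order 1: 1; order 3: 4; order 9: 4; order 27: 1.
Total: 1 + 4 + 4 + 1 = 10.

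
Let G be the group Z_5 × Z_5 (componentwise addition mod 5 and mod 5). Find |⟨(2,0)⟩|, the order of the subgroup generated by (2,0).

5

The order of (2,0) in Z_5 × Z_5 is lcm(ord(2) in Z_5, ord(0) in Z_5).
ord(2) = 5 and ord(0) = 1, so |⟨(2,0)⟩| = lcm(5, 1) = 5.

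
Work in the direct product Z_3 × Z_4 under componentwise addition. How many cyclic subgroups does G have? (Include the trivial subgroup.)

6

Group the elements of G by the cyclic subgroup they generate; each cyclic subgroup of order d accounts for φ(d) elements.
Cyclic subgroups by order — order 1: 1; order 2: 1; order 3: 1; order 4: 1; order 6: 1; order 12: 1.
Total: 6.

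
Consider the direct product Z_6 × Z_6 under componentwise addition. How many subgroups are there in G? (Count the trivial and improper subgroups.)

30

|G| = 36, so by Lagrange every subgroup order divides 36. Divisors: 1, 2, 3, 4, 6, 9, 12, 18, 36.
Subgroups by order — order 1: 1; order 2: 3; order 3: 4; order 4: 1; order 6: 12; order 9: 1; order 12: 4; order 18: 3; order 36: 1.
Total: 1 + 3 + 4 + 1 + 12 + 1 + 4 + 3 + 1 = 30.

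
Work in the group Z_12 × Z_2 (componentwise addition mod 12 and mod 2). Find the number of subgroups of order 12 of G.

|G| = 24 and 12 | 24, so subgroups of order 12 are possible by Lagrange.
The subgroups of order 12 are: {(0,0), (0,1), (2,0), (2,1), (4,0), (4,1), (6,0), (6,1), (8,0), (8,1), (10,0), (10,1)}; {(0,0), (1,0), (2,0), (3,0), (4,0), (5,0), (6,0), (7,0), (8,0), (9,0), (10,0), (11,0)}; {(0,0), (1,1), (2,0), (3,1), (4,0), (5,1), (6,0), (7,1), (8,0), (9,1), (10,0), (11,1)}.
So G has 3 subgroups of order 12.

3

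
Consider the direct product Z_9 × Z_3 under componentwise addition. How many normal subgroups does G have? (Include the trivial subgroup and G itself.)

10

G is abelian, so every subgroup is normal.
G has 10 subgroups in total, hence 10 normal subgroups.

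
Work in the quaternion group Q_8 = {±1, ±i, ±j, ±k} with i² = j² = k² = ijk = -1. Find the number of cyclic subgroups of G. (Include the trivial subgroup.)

5

Each element a generates a cyclic subgroup ⟨a⟩; distinct elements may generate the same one (a cyclic group of order d has φ(d) generators).
Cyclic subgroups by order — order 1: 1; order 2: 1; order 4: 3.
Total: 5.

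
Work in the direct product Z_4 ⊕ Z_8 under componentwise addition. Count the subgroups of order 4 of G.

|G| = 32 and 4 | 32, so subgroups of order 4 are possible by Lagrange.
The subgroups of order 4 are: {(0,0), (0,2), (0,4), (0,6)}; {(0,0), (0,4), (2,0), (2,4)}; {(0,0), (0,4), (2,2), (2,6)}; {(0,0), (1,0), (2,0), (3,0)}; … (7 in all).
So G has 7 subgroups of order 4.

7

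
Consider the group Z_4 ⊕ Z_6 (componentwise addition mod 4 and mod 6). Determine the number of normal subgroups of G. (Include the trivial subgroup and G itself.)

G is abelian, so every subgroup is normal.
G has 16 subgroups in total, hence 16 normal subgroups.

16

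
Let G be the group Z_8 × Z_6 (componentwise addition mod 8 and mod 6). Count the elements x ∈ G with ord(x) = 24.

16

An element (a,b) has order lcm(ord(a), ord(b)); count pairs with lcm equal to 24.
Enumerating gives 16 such elements.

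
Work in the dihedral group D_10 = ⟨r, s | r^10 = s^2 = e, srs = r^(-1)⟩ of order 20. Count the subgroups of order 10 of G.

3

|G| = 20 and 10 | 20, so subgroups of order 10 are possible by Lagrange.
The subgroups of order 10 are: {e, r, r^2, r^3, r^4, r^5, r^6, r^7, r^8, r^9}; {e, r^2, r^4, r^6, r^8, s, r^2s, r^4s, r^6s, r^8s}; {e, r^2, r^4, r^6, r^8, rs, r^3s, r^5s, r^7s, r^9s}.
So G has 3 subgroups of order 10.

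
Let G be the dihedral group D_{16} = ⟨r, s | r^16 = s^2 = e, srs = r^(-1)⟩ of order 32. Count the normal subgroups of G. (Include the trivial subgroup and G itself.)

G has 36 subgroups. Checking conjugation-invariance by order — order 1: 1/1 normal; order 2: 1/17 normal; order 4: 1/9 normal; order 8: 1/5 normal; order 16: 3/3 normal; order 32: 1/1 normal.
Total normal subgroups: 8.

8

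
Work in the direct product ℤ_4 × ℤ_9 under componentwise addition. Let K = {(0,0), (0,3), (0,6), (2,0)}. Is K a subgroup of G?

Closure fails: (0,3) + (2,0) = (2,3) ∉ K. So K is not a subgroup.

No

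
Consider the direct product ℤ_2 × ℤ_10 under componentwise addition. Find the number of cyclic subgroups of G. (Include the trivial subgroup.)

Each element a generates a cyclic subgroup ⟨a⟩; distinct elements may generate the same one (a cyclic group of order d has φ(d) generators).
Cyclic subgroups by order — order 1: 1; order 2: 3; order 5: 1; order 10: 3.
Total: 8.

8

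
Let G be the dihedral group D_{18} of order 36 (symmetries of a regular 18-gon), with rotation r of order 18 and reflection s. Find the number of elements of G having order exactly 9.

6

The elements of order 9 are: r^2, r^4, r^8, r^10, r^14, r^16.
That's 6.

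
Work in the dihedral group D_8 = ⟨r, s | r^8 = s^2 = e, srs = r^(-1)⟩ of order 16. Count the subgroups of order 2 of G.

9

|G| = 16 and 2 | 16, so subgroups of order 2 are possible by Lagrange.
The subgroups of order 2 are: {e, r^2s}; {e, r^3s}; {e, r^4}; {e, r^4s}; … (9 in all).
So G has 9 subgroups of order 2.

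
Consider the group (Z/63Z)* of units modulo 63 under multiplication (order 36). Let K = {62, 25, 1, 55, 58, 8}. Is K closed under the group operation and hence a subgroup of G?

No

Closure fails: 55 · 25 = 52 ∉ K. So K is not a subgroup.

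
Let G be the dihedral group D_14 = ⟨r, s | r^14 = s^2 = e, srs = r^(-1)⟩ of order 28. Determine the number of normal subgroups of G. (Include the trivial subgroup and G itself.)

G has 28 subgroups. Checking conjugation-invariance by order — order 1: 1/1 normal; order 2: 1/15 normal; order 4: 0/7 normal; order 7: 1/1 normal; order 14: 3/3 normal; order 28: 1/1 normal.
Total normal subgroups: 7.

7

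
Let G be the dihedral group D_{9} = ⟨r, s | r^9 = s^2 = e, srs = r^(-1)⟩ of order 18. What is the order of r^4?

9

Computing powers of r^4: the smallest k with (r^4)^k = e is k = 9.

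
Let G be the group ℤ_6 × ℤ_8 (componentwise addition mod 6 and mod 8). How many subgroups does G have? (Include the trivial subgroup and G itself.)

|G| = 48, so by Lagrange every subgroup order divides 48. Divisors: 1, 2, 3, 4, 6, 8, 12, 16, 24, 48.
Subgroups by order — order 1: 1; order 2: 3; order 3: 1; order 4: 3; order 6: 3; order 8: 3; order 12: 3; order 16: 1; order 24: 3; order 48: 1.
Total: 1 + 3 + 1 + 3 + 3 + 3 + 3 + 1 + 3 + 1 = 22.

22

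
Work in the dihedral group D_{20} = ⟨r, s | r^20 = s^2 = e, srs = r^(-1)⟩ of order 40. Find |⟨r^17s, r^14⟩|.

|⟨r^17s⟩| = 2 and |⟨r^14⟩| = 10, so |H| is a multiple of lcm(2, 10) = 10 and divides |G| = 40.
Closing under the operation: H = {e, r^2, r^4, r^6, r^8, r^10, r^12, r^14, r^16, r^18, rs, r^3s, r^5s, r^7s, r^9s, r^11s, r^13s, r^15s, r^17s, r^19s}, so |H| = 20.

20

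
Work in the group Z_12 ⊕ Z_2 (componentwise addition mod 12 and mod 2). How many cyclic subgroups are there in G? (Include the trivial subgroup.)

12

Group the elements of G by the cyclic subgroup they generate; each cyclic subgroup of order d accounts for φ(d) elements.
Cyclic subgroups by order — order 1: 1; order 2: 3; order 3: 1; order 4: 2; order 6: 3; order 12: 2.
Total: 12.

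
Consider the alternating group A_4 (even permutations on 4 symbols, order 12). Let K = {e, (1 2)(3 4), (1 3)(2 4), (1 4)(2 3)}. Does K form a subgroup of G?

|K| = 4 divides |G| = 12, consistent with Lagrange.
K contains the identity, every element's inverse is in K, and K is closed under ∘: it is a subgroup.

Yes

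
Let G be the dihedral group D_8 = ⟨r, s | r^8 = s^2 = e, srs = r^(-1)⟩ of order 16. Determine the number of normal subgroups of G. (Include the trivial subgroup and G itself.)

7

G has 19 subgroups. Checking conjugation-invariance by order — order 1: 1/1 normal; order 2: 1/9 normal; order 4: 1/5 normal; order 8: 3/3 normal; order 16: 1/1 normal.
Total normal subgroups: 7.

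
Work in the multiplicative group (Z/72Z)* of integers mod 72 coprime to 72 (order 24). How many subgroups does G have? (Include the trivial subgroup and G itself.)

32

|G| = 24, so by Lagrange every subgroup order divides 24. Divisors: 1, 2, 3, 4, 6, 8, 12, 24.
Subgroups by order — order 1: 1; order 2: 7; order 3: 1; order 4: 7; order 6: 7; order 8: 1; order 12: 7; order 24: 1.
Total: 1 + 7 + 1 + 7 + 7 + 1 + 7 + 1 = 32.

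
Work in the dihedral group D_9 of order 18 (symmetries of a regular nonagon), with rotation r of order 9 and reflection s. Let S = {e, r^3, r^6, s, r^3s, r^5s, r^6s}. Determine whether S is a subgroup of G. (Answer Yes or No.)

|S| = 7 does not divide |G| = 18, so by Lagrange S is not a subgroup.

No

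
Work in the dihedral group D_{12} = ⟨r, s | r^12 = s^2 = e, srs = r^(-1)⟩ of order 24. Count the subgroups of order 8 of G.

3

|G| = 24 and 8 | 24, so subgroups of order 8 are possible by Lagrange.
The subgroups of order 8 are: {e, r^3, r^6, r^9, rs, r^4s, r^7s, r^10s}; {e, r^3, r^6, r^9, r^2s, r^5s, r^8s, r^11s}; {e, r^3, r^6, r^9, s, r^3s, r^6s, r^9s}.
So G has 3 subgroups of order 8.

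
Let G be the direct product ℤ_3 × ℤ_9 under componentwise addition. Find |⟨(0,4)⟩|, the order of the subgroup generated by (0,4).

The order of (0,4) in Z_3 × Z_9 is lcm(ord(0) in Z_3, ord(4) in Z_9).
ord(0) = 1 and ord(4) = 9, so |⟨(0,4)⟩| = lcm(1, 9) = 9.

9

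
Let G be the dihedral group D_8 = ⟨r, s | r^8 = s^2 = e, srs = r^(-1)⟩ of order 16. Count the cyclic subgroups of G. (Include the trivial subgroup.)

Each element a generates a cyclic subgroup ⟨a⟩; distinct elements may generate the same one (a cyclic group of order d has φ(d) generators).
Cyclic subgroups by order — order 1: 1; order 2: 9; order 4: 1; order 8: 1.
Total: 12.

12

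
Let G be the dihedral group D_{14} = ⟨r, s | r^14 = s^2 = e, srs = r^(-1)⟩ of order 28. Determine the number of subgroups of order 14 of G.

|G| = 28 and 14 | 28, so subgroups of order 14 are possible by Lagrange.
The subgroups of order 14 are: {e, r, r^2, r^3, r^4, r^5, r^6, r^7, r^8, r^9, r^10, r^11, r^12, r^13}; {e, r^2, r^4, r^6, r^8, r^10, r^12, s, r^2s, r^4s, r^6s, r^8s, r^10s, r^12s}; {e, r^2, r^4, r^6, r^8, r^10, r^12, rs, r^3s, r^5s, r^7s, r^9s, r^11s, r^13s}.
So G has 3 subgroups of order 14.

3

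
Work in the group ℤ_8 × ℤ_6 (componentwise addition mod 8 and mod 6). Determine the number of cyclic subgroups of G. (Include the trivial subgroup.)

Group the elements of G by the cyclic subgroup they generate; each cyclic subgroup of order d accounts for φ(d) elements.
Cyclic subgroups by order — order 1: 1; order 2: 3; order 3: 1; order 4: 2; order 6: 3; order 8: 2; order 12: 2; order 24: 2.
Total: 16.

16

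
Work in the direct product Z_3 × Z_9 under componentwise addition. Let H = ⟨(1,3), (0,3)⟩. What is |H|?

|⟨(1,3)⟩| = 3 and |⟨(0,3)⟩| = 3, so |H| is a multiple of lcm(3, 3) = 3 and divides |G| = 27.
Closing under the operation: H = {(0,0), (0,3), (0,6), (1,0), (1,3), (1,6), (2,0), (2,3), (2,6)}, so |H| = 9.

9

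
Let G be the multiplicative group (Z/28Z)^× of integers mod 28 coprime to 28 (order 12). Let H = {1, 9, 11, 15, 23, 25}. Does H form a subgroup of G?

|H| = 6 divides |G| = 12, consistent with Lagrange.
H contains the identity, every element's inverse is in H, and H is closed under ·: it is a subgroup.
In fact H = ⟨23⟩.

Yes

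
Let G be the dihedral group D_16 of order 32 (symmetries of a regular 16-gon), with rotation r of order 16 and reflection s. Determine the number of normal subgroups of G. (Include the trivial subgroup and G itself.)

8

G has 36 subgroups. Checking conjugation-invariance by order — order 1: 1/1 normal; order 2: 1/17 normal; order 4: 1/9 normal; order 8: 1/5 normal; order 16: 3/3 normal; order 32: 1/1 normal.
Total normal subgroups: 8.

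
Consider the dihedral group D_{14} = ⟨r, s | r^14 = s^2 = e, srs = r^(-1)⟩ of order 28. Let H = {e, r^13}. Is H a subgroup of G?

No

r^13 ∈ H but its inverse r ∉ H, so H is not a subgroup.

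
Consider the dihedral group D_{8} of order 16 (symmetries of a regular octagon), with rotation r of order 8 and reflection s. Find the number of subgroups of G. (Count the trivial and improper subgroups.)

|G| = 16, so by Lagrange every subgroup order divides 16. Divisors: 1, 2, 4, 8, 16.
Subgroups by order — order 1: 1; order 2: 9; order 4: 5; order 8: 3; order 16: 1.
Total: 1 + 9 + 5 + 3 + 1 = 19.

19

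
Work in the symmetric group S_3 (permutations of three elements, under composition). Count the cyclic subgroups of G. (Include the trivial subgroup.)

5

A cyclic subgroup of order d is generated by each of its φ(d) elements of order d, so the cyclic subgroups of order d number (#elements of order d)/φ(d).
Cyclic subgroups by order — order 1: 1; order 2: 3; order 3: 1.
Total: 5.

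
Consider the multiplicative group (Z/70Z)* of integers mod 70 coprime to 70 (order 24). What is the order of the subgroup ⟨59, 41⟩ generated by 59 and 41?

12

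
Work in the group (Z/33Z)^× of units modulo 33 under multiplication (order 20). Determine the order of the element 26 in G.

Compute successive powers of 26 mod 33: 26, 16, 20, 25, 23, 4, 5, 31, …; 26^10 ≡ 1 (mod 33).
So |⟨26⟩| = 10.

10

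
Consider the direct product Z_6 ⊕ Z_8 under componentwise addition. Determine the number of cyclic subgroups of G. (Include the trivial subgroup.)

Group the elements of G by the cyclic subgroup they generate; each cyclic subgroup of order d accounts for φ(d) elements.
Cyclic subgroups by order — order 1: 1; order 2: 3; order 3: 1; order 4: 2; order 6: 3; order 8: 2; order 12: 2; order 24: 2.
Total: 16.

16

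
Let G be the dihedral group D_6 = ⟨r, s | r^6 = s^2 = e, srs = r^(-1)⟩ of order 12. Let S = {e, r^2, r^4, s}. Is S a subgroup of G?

Closure fails: s · r^4 = r^2s ∉ S. So S is not a subgroup.

No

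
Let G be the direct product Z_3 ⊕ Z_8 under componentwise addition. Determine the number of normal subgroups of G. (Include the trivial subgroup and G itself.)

8

G is abelian, so every subgroup is normal.
G has 8 subgroups in total, hence 8 normal subgroups.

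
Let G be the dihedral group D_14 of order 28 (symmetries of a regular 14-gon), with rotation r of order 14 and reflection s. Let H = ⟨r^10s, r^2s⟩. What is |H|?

14

|⟨r^10s⟩| = 2 and |⟨r^2s⟩| = 2, so |H| is a multiple of lcm(2, 2) = 2 and divides |G| = 28.
Closing under the operation: H = {e, r^2, r^4, r^6, r^8, r^10, r^12, s, r^2s, r^4s, r^6s, r^8s, r^10s, r^12s}, so |H| = 14.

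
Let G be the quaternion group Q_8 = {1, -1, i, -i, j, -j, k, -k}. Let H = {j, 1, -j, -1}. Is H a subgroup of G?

Yes

|H| = 4 divides |G| = 8, consistent with Lagrange.
H contains the identity, every element's inverse is in H, and H is closed under ·: it is a subgroup.
In fact H = ⟨j⟩.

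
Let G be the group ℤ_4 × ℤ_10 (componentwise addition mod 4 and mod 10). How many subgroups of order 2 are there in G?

|G| = 40 and 2 | 40, so subgroups of order 2 are possible by Lagrange.
The subgroups of order 2 are: {(0,0), (0,5)}; {(0,0), (2,0)}; {(0,0), (2,5)}.
So G has 3 subgroups of order 2.

3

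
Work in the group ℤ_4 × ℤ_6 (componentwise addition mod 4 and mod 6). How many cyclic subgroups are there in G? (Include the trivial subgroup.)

12

Each element a generates a cyclic subgroup ⟨a⟩; distinct elements may generate the same one (a cyclic group of order d has φ(d) generators).
Cyclic subgroups by order — order 1: 1; order 2: 3; order 3: 1; order 4: 2; order 6: 3; order 12: 2.
Total: 12.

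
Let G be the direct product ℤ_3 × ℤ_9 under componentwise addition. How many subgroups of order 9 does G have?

|G| = 27 and 9 | 27, so subgroups of order 9 are possible by Lagrange.
The subgroups of order 9 are: {(0,0), (0,1), (0,2), (0,3), (0,4), (0,5), (0,6), (0,7), (0,8)}; {(0,0), (0,3), (0,6), (1,0), (1,3), (1,6), (2,0), (2,3), (2,6)}; {(0,0), (0,3), (0,6), (1,1), (1,4), (1,7), (2,2), (2,5), (2,8)}; {(0,0), (0,3), (0,6), (1,2), (1,5), (1,8), (2,1), (2,4), (2,7)}.
So G has 4 subgroups of order 9.

4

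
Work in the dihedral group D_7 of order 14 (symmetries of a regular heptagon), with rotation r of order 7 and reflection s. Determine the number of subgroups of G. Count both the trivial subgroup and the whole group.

|G| = 14, so by Lagrange every subgroup order divides 14. Divisors: 1, 2, 7, 14.
Subgroups by order — order 1: 1; order 2: 7; order 7: 1; order 14: 1.
Total: 1 + 7 + 1 + 1 = 10.

10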